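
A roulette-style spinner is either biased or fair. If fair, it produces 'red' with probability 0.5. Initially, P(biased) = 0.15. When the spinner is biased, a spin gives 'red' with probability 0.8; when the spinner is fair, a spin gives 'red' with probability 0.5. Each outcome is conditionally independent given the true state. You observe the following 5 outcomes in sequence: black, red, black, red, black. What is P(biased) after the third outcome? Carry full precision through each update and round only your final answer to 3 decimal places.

After 'black': P(biased) = 0.2·0.1500 / (0.2·0.1500 + 0.5·0.8500) ≈ 0.0659
After 'red': P(biased) = 0.8·0.0659 / (0.8·0.0659 + 0.5·0.9341) ≈ 0.1015
After 'black': P(biased) = 0.2·0.1015 / (0.2·0.1015 + 0.5·0.8985) ≈ 0.0432

0.043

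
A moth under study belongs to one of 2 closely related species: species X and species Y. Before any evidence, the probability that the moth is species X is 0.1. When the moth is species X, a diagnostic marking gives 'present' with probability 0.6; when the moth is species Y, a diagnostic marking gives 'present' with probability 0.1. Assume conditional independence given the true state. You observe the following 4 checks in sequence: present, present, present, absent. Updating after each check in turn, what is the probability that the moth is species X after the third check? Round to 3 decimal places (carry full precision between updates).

0.960

After 'present': P(species X) = 0.6·0.1000 / (0.6·0.1000 + 0.1·0.9000) ≈ 0.4000
After 'present': P(species X) = 0.6·0.4000 / (0.6·0.4000 + 0.1·0.6000) ≈ 0.8000
After 'present': P(species X) = 0.6·0.8000 / (0.6·0.8000 + 0.1·0.2000) ≈ 0.9600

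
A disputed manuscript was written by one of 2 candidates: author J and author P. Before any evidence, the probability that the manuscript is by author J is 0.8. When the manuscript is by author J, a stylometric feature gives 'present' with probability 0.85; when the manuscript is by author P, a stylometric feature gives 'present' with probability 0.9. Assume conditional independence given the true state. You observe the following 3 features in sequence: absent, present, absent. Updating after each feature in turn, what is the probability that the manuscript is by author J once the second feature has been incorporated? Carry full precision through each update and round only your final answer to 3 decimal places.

After 'absent': P(author J) = 0.15·0.8000 / (0.15·0.8000 + 0.1·0.2000) ≈ 0.8571
After 'present': P(author J) = 0.85·0.8571 / (0.85·0.8571 + 0.9·0.1429) ≈ 0.8500

0.850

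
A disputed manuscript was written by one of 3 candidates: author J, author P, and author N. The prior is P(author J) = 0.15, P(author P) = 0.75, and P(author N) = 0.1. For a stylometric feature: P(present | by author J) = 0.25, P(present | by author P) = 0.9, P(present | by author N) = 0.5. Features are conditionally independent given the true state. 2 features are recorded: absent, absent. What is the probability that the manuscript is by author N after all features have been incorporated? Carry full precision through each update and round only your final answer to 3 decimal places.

0.214

After 'absent': normaliser = 0.75·0.1500 + 0.1·0.7500 + 0.5·0.1000; P(author J) ≈ 0.4737, P(author P) ≈ 0.3158, P(author N) ≈ 0.2105
After 'absent': normaliser = 0.75·0.4737 + 0.1·0.3158 + 0.5·0.2105; P(author J) ≈ 0.7219, P(author P) ≈ 0.0642, P(author N) ≈ 0.2139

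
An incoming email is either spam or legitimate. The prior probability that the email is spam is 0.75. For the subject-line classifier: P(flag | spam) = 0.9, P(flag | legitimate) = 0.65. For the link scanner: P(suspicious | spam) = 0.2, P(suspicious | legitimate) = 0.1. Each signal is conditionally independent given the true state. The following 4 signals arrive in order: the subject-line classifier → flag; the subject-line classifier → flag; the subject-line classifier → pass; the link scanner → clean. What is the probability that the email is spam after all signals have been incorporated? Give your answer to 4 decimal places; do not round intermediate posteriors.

After the subject-line classifier='flag': P(spam) = 0.9·0.7500 / (0.9·0.7500 + 0.65·0.2500) ≈ 0.8060
After the subject-line classifier='flag': P(spam) = 0.9·0.8060 / (0.9·0.8060 + 0.65·0.1940) ≈ 0.8519
After the subject-line classifier='pass': P(spam) = 0.1·0.8519 / (0.1·0.8519 + 0.35·0.1481) ≈ 0.6217
After the link scanner='clean': P(spam) = 0.8·0.6217 / (0.8·0.6217 + 0.9·0.3783) ≈ 0.5936

0.5936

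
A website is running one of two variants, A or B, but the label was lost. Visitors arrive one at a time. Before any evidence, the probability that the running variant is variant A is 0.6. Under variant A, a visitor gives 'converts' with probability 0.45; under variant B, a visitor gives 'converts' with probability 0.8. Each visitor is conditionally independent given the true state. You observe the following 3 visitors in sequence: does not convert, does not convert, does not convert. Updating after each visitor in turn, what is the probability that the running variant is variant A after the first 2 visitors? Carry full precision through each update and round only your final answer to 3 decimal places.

0.919

After 'does not convert': P(A) = 0.55·0.6000 / (0.55·0.6000 + 0.2·0.4000) ≈ 0.8049
After 'does not convert': P(A) = 0.55·0.8049 / (0.55·0.8049 + 0.2·0.1951) ≈ 0.9190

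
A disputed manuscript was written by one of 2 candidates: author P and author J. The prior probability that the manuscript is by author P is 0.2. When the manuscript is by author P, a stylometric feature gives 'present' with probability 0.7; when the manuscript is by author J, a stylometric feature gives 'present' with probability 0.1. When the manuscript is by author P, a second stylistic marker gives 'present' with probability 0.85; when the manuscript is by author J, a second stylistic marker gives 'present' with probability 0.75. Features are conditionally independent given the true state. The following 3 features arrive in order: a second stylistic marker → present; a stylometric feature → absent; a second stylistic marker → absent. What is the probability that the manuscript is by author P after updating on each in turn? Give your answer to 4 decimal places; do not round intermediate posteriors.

After a second stylistic marker='present': P(author P) = 0.85·0.2000 / (0.85·0.2000 + 0.75·0.8000) ≈ 0.2208
After a stylometric feature='absent': P(author P) = 0.3·0.2208 / (0.3·0.2208 + 0.9·0.7792) ≈ 0.0863
After a second stylistic marker='absent': P(author P) = 0.15·0.0863 / (0.15·0.0863 + 0.25·0.9137) ≈ 0.0536

0.0536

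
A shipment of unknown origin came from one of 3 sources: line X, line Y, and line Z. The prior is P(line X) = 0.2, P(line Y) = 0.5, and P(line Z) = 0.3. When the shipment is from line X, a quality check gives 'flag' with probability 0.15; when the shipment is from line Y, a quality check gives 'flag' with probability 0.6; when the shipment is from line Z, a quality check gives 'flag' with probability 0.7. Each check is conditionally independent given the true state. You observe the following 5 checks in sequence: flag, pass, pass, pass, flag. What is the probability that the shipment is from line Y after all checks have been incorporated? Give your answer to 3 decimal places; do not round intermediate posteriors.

After 'flag': normaliser = 0.15·0.2000 + 0.6·0.5000 + 0.7·0.3000; P(line X) ≈ 0.0556, P(line Y) ≈ 0.5556, P(line Z) ≈ 0.3889
After 'pass': normaliser = 0.85·0.0556 + 0.4·0.5556 + 0.3·0.3889; P(line X) ≈ 0.1223, P(line Y) ≈ 0.5755, P(line Z) ≈ 0.3022
After 'pass': normaliser = 0.85·0.1223 + 0.4·0.5755 + 0.3·0.3022; P(line X) ≈ 0.2447, P(line Y) ≈ 0.5419, P(line Z) ≈ 0.2134
After 'pass': normaliser = 0.85·0.2447 + 0.4·0.5419 + 0.3·0.2134; P(line X) ≈ 0.4256, P(line Y) ≈ 0.4435, P(line Z) ≈ 0.1310
After 'flag': normaliser = 0.15·0.4256 + 0.6·0.4435 + 0.7·0.1310; P(line X) ≈ 0.1514, P(line Y) ≈ 0.6311, P(line Z) ≈ 0.2174

0.631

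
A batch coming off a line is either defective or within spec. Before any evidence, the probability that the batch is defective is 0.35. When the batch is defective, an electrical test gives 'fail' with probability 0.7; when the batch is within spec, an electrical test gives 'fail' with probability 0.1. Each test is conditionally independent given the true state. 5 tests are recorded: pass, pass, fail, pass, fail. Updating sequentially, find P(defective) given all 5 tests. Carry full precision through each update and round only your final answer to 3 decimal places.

0.494

After 'pass': P(defective) = 0.3·0.3500 / (0.3·0.3500 + 0.9·0.6500) ≈ 0.1522
After 'pass': P(defective) = 0.3·0.1522 / (0.3·0.1522 + 0.9·0.8478) ≈ 0.0565
After 'fail': P(defective) = 0.7·0.0565 / (0.7·0.0565 + 0.1·0.9435) ≈ 0.2952
After 'pass': P(defective) = 0.3·0.2952 / (0.3·0.2952 + 0.9·0.7048) ≈ 0.1225
After 'fail': P(defective) = 0.7·0.1225 / (0.7·0.1225 + 0.1·0.8775) ≈ 0.4942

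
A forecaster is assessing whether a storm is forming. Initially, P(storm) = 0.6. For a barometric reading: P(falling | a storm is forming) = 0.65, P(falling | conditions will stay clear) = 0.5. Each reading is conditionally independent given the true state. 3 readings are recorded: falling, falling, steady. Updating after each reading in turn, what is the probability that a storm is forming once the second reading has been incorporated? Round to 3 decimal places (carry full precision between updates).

After 'falling': P(storm) = 0.65·0.6000 / (0.65·0.6000 + 0.5·0.4000) ≈ 0.6610
After 'falling': P(storm) = 0.65·0.6610 / (0.65·0.6610 + 0.5·0.3390) ≈ 0.7171

0.717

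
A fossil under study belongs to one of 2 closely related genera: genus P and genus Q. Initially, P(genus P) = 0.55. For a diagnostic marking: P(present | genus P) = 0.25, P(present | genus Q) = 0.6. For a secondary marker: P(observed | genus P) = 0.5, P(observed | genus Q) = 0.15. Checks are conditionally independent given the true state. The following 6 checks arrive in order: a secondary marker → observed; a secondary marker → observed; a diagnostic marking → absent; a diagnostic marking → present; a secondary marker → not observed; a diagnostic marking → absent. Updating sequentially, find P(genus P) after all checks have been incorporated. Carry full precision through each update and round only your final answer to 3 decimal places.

Each posterior becomes the prior for the next update.
After a secondary marker='observed': P(genus P) = 0.5·0.5500 / (0.5·0.5500 + 0.15·0.4500) ≈ 0.8029
After a secondary marker='observed': P(genus P) = 0.5·0.8029 / (0.5·0.8029 + 0.15·0.1971) ≈ 0.9314
After a diagnostic marking='absent': P(genus P) = 0.75·0.9314 / (0.75·0.9314 + 0.4·0.0686) ≈ 0.9622
After a diagnostic marking='present': P(genus P) = 0.25·0.9622 / (0.25·0.9622 + 0.6·0.0378) ≈ 0.9139
After a secondary marker='not observed': P(genus P) = 0.5·0.9139 / (0.5·0.9139 + 0.85·0.0861) ≈ 0.8619
After a diagnostic marking='absent': P(genus P) = 0.75·0.8619 / (0.75·0.8619 + 0.4·0.1381) ≈ 0.9213

0.921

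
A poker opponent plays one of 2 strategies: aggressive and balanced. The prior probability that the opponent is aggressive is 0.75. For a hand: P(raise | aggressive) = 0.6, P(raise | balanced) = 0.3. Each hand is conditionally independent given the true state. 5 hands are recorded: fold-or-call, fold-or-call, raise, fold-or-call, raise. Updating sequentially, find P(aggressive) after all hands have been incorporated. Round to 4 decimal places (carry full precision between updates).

0.6913

After 'fold-or-call': P(aggressive) = 0.4·0.7500 / (0.4·0.7500 + 0.7·0.2500) ≈ 0.6316
After 'fold-or-call': P(aggressive) = 0.4·0.6316 / (0.4·0.6316 + 0.7·0.3684) ≈ 0.4948
After 'raise': P(aggressive) = 0.6·0.4948 / (0.6·0.4948 + 0.3·0.5052) ≈ 0.6621
After 'fold-or-call': P(aggressive) = 0.4·0.6621 / (0.4·0.6621 + 0.7·0.3379) ≈ 0.5282
After 'raise': P(aggressive) = 0.6·0.5282 / (0.6·0.5282 + 0.3·0.4718) ≈ 0.6913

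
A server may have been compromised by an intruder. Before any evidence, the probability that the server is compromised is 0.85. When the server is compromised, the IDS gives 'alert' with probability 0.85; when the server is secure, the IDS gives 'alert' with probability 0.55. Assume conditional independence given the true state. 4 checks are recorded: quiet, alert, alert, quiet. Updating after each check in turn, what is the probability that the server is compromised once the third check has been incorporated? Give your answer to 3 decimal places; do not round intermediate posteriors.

0.819

Apply Bayes' rule sequentially, carrying P(compromised) forward.
After 'quiet': P(compromised) = 0.15·0.8500 / (0.15·0.8500 + 0.45·0.1500) ≈ 0.6538
After 'alert': P(compromised) = 0.85·0.6538 / (0.85·0.6538 + 0.55·0.3462) ≈ 0.7448
After 'alert': P(compromised) = 0.85·0.7448 / (0.85·0.7448 + 0.55·0.2552) ≈ 0.8186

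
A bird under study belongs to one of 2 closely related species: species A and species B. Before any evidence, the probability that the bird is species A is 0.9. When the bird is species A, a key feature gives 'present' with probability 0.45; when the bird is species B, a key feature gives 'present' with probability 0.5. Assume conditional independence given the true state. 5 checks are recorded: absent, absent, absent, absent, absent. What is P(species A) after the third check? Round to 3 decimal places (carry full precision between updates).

0.923

After 'absent': P(species A) = 0.55·0.9000 / (0.55·0.9000 + 0.5·0.1000) ≈ 0.9083
After 'absent': P(species A) = 0.55·0.9083 / (0.55·0.9083 + 0.5·0.0917) ≈ 0.9159
After 'absent': P(species A) = 0.55·0.9159 / (0.55·0.9159 + 0.5·0.0841) ≈ 0.9230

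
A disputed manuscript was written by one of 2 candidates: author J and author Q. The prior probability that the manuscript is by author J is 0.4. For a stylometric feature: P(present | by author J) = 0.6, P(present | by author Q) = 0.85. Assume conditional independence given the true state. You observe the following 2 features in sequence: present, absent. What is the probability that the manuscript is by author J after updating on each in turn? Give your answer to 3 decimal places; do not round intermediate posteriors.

0.557

After 'present': P(author J) = 0.6·0.4000 / (0.6·0.4000 + 0.85·0.6000) ≈ 0.3200
After 'absent': P(author J) = 0.4·0.3200 / (0.4·0.3200 + 0.15·0.6800) ≈ 0.5565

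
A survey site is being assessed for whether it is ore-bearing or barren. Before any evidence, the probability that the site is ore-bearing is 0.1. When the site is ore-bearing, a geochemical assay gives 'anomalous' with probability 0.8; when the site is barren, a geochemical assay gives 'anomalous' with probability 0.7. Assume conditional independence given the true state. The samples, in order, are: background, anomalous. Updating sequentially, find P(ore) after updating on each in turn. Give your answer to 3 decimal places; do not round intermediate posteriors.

After 'background': P(ore) = 0.2·0.1000 / (0.2·0.1000 + 0.3·0.9000) ≈ 0.0690
After 'anomalous': P(ore) = 0.8·0.0690 / (0.8·0.0690 + 0.7·0.9310) ≈ 0.0780

0.078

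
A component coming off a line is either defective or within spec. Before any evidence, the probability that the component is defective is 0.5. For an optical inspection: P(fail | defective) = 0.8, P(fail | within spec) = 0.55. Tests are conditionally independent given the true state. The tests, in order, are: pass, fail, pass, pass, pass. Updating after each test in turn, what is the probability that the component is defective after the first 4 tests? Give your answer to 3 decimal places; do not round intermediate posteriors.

Each posterior becomes the prior for the next update.
After 'pass': P(defective) = 0.2·0.5000 / (0.2·0.5000 + 0.45·0.5000) ≈ 0.3077
After 'fail': P(defective) = 0.8·0.3077 / (0.8·0.3077 + 0.55·0.6923) ≈ 0.3926
After 'pass': P(defective) = 0.2·0.3926 / (0.2·0.3926 + 0.45·0.6074) ≈ 0.2232
After 'pass': P(defective) = 0.2·0.2232 / (0.2·0.2232 + 0.45·0.7768) ≈ 0.1132

0.113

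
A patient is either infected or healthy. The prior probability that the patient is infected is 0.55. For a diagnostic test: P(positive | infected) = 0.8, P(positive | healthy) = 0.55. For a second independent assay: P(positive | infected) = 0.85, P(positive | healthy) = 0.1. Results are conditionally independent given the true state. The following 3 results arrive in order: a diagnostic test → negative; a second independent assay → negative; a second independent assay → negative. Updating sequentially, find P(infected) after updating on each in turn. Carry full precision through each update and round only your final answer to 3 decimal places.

After a diagnostic test='negative': P(infected) = 0.2·0.5500 / (0.2·0.5500 + 0.45·0.4500) ≈ 0.3520
After a second independent assay='negative': P(infected) = 0.15·0.3520 / (0.15·0.3520 + 0.9·0.6480) ≈ 0.0830
After a second independent assay='negative': P(infected) = 0.15·0.0830 / (0.15·0.0830 + 0.9·0.9170) ≈ 0.0149

0.015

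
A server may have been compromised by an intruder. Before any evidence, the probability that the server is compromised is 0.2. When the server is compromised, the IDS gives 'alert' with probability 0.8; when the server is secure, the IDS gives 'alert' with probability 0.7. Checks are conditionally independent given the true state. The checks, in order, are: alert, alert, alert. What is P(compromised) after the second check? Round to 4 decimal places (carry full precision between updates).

After 'alert': P(compromised) = 0.8·0.2000 / (0.8·0.2000 + 0.7·0.8000) ≈ 0.2222
After 'alert': P(compromised) = 0.8·0.2222 / (0.8·0.2222 + 0.7·0.7778) ≈ 0.2462

0.2462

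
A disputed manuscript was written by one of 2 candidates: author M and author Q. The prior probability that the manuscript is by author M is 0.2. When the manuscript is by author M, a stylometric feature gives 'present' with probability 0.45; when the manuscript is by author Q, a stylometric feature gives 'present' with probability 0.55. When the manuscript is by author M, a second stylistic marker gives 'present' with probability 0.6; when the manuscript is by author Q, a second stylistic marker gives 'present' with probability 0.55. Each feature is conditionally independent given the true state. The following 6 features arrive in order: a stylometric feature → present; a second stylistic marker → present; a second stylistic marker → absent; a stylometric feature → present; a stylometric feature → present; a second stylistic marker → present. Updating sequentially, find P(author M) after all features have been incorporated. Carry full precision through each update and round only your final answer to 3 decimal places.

0.127

After a stylometric feature='present': P(author M) = 0.45·0.2000 / (0.45·0.2000 + 0.55·0.8000) ≈ 0.1698
After a second stylistic marker='present': P(author M) = 0.6·0.1698 / (0.6·0.1698 + 0.55·0.8302) ≈ 0.1824
After a second stylistic marker='absent': P(author M) = 0.4·0.1824 / (0.4·0.1824 + 0.45·0.8176) ≈ 0.1655
After a stylometric feature='present': P(author M) = 0.45·0.1655 / (0.45·0.1655 + 0.55·0.8345) ≈ 0.1396
After a stylometric feature='present': P(author M) = 0.45·0.1396 / (0.45·0.1396 + 0.55·0.8604) ≈ 0.1172
After a second stylistic marker='present': P(author M) = 0.6·0.1172 / (0.6·0.1172 + 0.55·0.8828) ≈ 0.1265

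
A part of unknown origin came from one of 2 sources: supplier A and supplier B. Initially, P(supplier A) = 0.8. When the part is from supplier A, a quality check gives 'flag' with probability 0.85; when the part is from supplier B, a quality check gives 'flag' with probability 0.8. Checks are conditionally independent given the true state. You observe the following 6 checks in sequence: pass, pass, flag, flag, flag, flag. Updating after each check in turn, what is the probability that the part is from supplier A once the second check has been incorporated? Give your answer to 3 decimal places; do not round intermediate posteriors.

Apply Bayes' rule sequentially, carrying P(supplier A) forward.
After 'pass': P(supplier A) = 0.15·0.8000 / (0.15·0.8000 + 0.2·0.2000) ≈ 0.7500
After 'pass': P(supplier A) = 0.15·0.7500 / (0.15·0.7500 + 0.2·0.2500) ≈ 0.6923

0.692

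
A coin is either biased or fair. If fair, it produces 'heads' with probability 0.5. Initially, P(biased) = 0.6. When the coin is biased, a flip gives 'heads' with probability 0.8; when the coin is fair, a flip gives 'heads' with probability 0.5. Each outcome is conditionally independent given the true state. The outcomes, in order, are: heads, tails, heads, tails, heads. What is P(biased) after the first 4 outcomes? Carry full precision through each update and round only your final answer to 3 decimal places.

0.381

Apply Bayes' rule sequentially, carrying P(biased) forward.
After 'heads': P(biased) = 0.8·0.6000 / (0.8·0.6000 + 0.5·0.4000) ≈ 0.7059
After 'tails': P(biased) = 0.2·0.7059 / (0.2·0.7059 + 0.5·0.2941) ≈ 0.4898
After 'heads': P(biased) = 0.8·0.4898 / (0.8·0.4898 + 0.5·0.5102) ≈ 0.6057
After 'tails': P(biased) = 0.2·0.6057 / (0.2·0.6057 + 0.5·0.3943) ≈ 0.3806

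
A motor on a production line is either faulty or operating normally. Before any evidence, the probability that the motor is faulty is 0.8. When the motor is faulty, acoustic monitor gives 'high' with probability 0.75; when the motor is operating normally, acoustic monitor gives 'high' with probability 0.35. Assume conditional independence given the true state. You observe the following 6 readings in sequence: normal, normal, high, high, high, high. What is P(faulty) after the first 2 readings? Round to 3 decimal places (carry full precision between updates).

0.372

After 'normal': P(faulty) = 0.25·0.8000 / (0.25·0.8000 + 0.65·0.2000) ≈ 0.6061
After 'normal': P(faulty) = 0.25·0.6061 / (0.25·0.6061 + 0.65·0.3939) ≈ 0.3717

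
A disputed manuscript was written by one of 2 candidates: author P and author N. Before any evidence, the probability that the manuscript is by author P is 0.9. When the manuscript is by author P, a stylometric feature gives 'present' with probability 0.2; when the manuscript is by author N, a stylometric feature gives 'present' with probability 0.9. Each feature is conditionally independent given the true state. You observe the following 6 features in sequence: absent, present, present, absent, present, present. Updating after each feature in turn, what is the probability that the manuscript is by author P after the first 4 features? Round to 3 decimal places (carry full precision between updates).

After 'absent': P(author P) = 0.8·0.9000 / (0.8·0.9000 + 0.1·0.1000) ≈ 0.9863
After 'present': P(author P) = 0.2·0.9863 / (0.2·0.9863 + 0.9·0.0137) ≈ 0.9412
After 'present': P(author P) = 0.2·0.9412 / (0.2·0.9412 + 0.9·0.0588) ≈ 0.7805
After 'absent': P(author P) = 0.8·0.7805 / (0.8·0.7805 + 0.1·0.2195) ≈ 0.9660

0.966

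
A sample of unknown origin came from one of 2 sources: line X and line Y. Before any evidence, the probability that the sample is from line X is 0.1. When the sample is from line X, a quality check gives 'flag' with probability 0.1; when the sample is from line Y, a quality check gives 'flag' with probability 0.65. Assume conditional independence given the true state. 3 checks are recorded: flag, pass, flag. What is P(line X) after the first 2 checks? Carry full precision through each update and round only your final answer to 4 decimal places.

0.0421

Apply Bayes' rule sequentially, carrying P(line X) forward.
After 'flag': P(line X) = 0.1·0.1000 / (0.1·0.1000 + 0.65·0.9000) ≈ 0.0168
After 'pass': P(line X) = 0.9·0.0168 / (0.9·0.0168 + 0.35·0.9832) ≈ 0.0421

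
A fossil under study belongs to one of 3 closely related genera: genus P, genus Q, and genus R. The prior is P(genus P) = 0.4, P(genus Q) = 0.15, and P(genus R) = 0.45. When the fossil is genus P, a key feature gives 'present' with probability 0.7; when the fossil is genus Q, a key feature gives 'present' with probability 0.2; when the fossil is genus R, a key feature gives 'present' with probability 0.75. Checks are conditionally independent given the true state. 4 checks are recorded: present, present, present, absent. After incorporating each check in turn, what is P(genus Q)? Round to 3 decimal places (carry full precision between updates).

0.011

After 'present': normaliser = 0.7·0.4000 + 0.2·0.1500 + 0.75·0.4500; P(genus P) ≈ 0.4324, P(genus Q) ≈ 0.0463, P(genus R) ≈ 0.5212
After 'present': normaliser = 0.7·0.4324 + 0.2·0.0463 + 0.75·0.5212; P(genus P) ≈ 0.4307, P(genus Q) ≈ 0.0132, P(genus R) ≈ 0.5562
After 'present': normaliser = 0.7·0.4307 + 0.2·0.0132 + 0.75·0.5562; P(genus P) ≈ 0.4180, P(genus Q) ≈ 0.0037, P(genus R) ≈ 0.5784
After 'absent': normaliser = 0.3·0.4180 + 0.8·0.0037 + 0.25·0.5784; P(genus P) ≈ 0.4595, P(genus Q) ≈ 0.0107, P(genus R) ≈ 0.5298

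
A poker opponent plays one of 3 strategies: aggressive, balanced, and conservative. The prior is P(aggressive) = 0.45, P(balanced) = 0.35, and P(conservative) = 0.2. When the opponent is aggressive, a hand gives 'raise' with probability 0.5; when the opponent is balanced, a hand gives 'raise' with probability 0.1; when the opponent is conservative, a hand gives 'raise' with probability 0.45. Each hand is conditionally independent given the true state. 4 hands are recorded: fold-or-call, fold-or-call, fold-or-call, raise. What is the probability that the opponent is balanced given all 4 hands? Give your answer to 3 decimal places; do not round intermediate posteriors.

After 'fold-or-call': normaliser = 0.5·0.4500 + 0.9·0.3500 + 0.55·0.2000; P(aggressive) ≈ 0.3462, P(balanced) ≈ 0.4846, P(conservative) ≈ 0.1692
After 'fold-or-call': normaliser = 0.5·0.3462 + 0.9·0.4846 + 0.55·0.1692; P(aggressive) ≈ 0.2464, P(balanced) ≈ 0.6210, P(conservative) ≈ 0.1325
After 'fold-or-call': normaliser = 0.5·0.2464 + 0.9·0.6210 + 0.55·0.1325; P(aggressive) ≈ 0.1632, P(balanced) ≈ 0.7403, P(conservative) ≈ 0.0965
After 'raise': normaliser = 0.5·0.1632 + 0.1·0.7403 + 0.45·0.0965; P(aggressive) ≈ 0.4099, P(balanced) ≈ 0.3719, P(conservative) ≈ 0.2182

0.372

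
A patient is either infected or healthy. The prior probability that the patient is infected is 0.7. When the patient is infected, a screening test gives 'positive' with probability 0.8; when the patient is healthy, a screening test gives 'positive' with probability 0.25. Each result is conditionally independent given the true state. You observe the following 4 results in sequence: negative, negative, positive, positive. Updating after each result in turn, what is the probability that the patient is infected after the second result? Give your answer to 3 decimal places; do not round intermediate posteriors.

0.142

Each posterior becomes the prior for the next update.
After 'negative': P(infected) = 0.2·0.7000 / (0.2·0.7000 + 0.75·0.3000) ≈ 0.3836
After 'negative': P(infected) = 0.2·0.3836 / (0.2·0.3836 + 0.75·0.6164) ≈ 0.1423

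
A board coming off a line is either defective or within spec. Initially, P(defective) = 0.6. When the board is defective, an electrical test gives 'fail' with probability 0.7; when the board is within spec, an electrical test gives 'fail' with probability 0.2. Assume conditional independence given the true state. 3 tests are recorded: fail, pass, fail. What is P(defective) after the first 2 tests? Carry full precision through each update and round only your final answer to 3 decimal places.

0.663

Apply Bayes' rule sequentially, carrying P(defective) forward.
After 'fail': P(defective) = 0.7·0.6000 / (0.7·0.6000 + 0.2·0.4000) ≈ 0.8400
After 'pass': P(defective) = 0.3·0.8400 / (0.3·0.8400 + 0.8·0.1600) ≈ 0.6632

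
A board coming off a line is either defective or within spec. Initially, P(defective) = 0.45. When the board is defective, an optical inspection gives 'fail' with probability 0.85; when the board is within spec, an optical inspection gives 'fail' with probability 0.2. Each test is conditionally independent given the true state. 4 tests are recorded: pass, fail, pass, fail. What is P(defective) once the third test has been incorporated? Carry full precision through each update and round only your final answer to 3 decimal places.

0.109

After 'pass': P(defective) = 0.15·0.4500 / (0.15·0.4500 + 0.8·0.5500) ≈ 0.1330
After 'fail': P(defective) = 0.85·0.1330 / (0.85·0.1330 + 0.2·0.8670) ≈ 0.3947
After 'pass': P(defective) = 0.15·0.3947 / (0.15·0.3947 + 0.8·0.6053) ≈ 0.1089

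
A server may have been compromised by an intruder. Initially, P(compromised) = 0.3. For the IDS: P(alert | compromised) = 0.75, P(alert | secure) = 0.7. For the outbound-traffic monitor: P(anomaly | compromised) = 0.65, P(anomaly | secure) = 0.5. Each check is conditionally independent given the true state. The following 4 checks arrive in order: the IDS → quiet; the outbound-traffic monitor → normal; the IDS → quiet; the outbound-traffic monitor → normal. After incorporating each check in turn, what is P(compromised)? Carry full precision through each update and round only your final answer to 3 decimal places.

0.127

Apply Bayes' rule sequentially, carrying P(compromised) forward.
After the IDS='quiet': P(compromised) = 0.25·0.3000 / (0.25·0.3000 + 0.3·0.7000) ≈ 0.2632
After the outbound-traffic monitor='normal': P(compromised) = 0.35·0.2632 / (0.35·0.2632 + 0.5·0.7368) ≈ 0.2000
After the IDS='quiet': P(compromised) = 0.25·0.2000 / (0.25·0.2000 + 0.3·0.8000) ≈ 0.1724
After the outbound-traffic monitor='normal': P(compromised) = 0.35·0.1724 / (0.35·0.1724 + 0.5·0.8276) ≈ 0.1273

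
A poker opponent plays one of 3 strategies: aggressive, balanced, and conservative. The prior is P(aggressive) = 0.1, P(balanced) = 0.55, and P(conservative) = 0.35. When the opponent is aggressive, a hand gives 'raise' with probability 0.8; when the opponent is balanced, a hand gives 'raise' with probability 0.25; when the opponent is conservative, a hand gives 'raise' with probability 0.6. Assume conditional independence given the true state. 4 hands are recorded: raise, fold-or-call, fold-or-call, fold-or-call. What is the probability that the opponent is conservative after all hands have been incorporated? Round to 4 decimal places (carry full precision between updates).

0.1864

Each posterior becomes the prior for the next update.
After 'raise': normaliser = 0.8·0.1000 + 0.25·0.5500 + 0.6·0.3500; P(aggressive) ≈ 0.1871, P(balanced) ≈ 0.3216, P(conservative) ≈ 0.4912
After 'fold-or-call': normaliser = 0.2·0.1871 + 0.75·0.3216 + 0.4·0.4912; P(aggressive) ≈ 0.0788, P(balanced) ≈ 0.5077, P(conservative) ≈ 0.4135
After 'fold-or-call': normaliser = 0.2·0.0788 + 0.75·0.5077 + 0.4·0.4135; P(aggressive) ≈ 0.0280, P(balanced) ≈ 0.6776, P(conservative) ≈ 0.2944
After 'fold-or-call': normaliser = 0.2·0.0280 + 0.75·0.6776 + 0.4·0.2944; P(aggressive) ≈ 0.0089, P(balanced) ≈ 0.8047, P(conservative) ≈ 0.1864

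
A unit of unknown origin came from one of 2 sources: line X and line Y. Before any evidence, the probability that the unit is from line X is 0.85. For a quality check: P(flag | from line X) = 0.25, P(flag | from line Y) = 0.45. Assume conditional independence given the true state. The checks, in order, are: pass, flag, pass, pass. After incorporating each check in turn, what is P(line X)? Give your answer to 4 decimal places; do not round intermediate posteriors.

0.8887

Apply Bayes' rule sequentially, carrying P(line X) forward.
After 'pass': P(line X) = 0.75·0.8500 / (0.75·0.8500 + 0.55·0.1500) ≈ 0.8854
After 'flag': P(line X) = 0.25·0.8854 / (0.25·0.8854 + 0.45·0.1146) ≈ 0.8111
After 'pass': P(line X) = 0.75·0.8111 / (0.75·0.8111 + 0.55·0.1889) ≈ 0.8541
After 'pass': P(line X) = 0.75·0.8541 / (0.75·0.8541 + 0.55·0.1459) ≈ 0.8887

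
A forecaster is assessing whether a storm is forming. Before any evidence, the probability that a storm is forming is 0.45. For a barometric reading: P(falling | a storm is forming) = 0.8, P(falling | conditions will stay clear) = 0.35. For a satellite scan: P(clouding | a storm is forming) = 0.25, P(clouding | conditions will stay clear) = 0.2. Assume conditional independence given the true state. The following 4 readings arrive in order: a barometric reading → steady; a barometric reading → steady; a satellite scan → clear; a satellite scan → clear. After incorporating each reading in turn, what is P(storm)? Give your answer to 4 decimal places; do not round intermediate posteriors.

0.0637

After a barometric reading='steady': P(storm) = 0.2·0.4500 / (0.2·0.4500 + 0.65·0.5500) ≈ 0.2011
After a barometric reading='steady': P(storm) = 0.2·0.2011 / (0.2·0.2011 + 0.65·0.7989) ≈ 0.0719
After a satellite scan='clear': P(storm) = 0.75·0.0719 / (0.75·0.0719 + 0.8·0.9281) ≈ 0.0677
After a satellite scan='clear': P(storm) = 0.75·0.0677 / (0.75·0.0677 + 0.8·0.9323) ≈ 0.0637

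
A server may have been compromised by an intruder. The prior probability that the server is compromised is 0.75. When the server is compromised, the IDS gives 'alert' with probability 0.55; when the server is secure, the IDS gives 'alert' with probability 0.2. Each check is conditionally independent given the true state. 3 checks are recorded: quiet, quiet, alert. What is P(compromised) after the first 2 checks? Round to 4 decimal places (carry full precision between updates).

After 'quiet': P(compromised) = 0.45·0.7500 / (0.45·0.7500 + 0.8·0.2500) ≈ 0.6279
After 'quiet': P(compromised) = 0.45·0.6279 / (0.45·0.6279 + 0.8·0.3721) ≈ 0.4870

0.4870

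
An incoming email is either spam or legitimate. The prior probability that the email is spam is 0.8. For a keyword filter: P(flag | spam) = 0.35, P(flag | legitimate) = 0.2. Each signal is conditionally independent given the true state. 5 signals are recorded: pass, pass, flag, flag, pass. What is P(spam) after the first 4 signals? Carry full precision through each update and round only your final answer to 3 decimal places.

0.890

Apply Bayes' rule sequentially, carrying P(spam) forward.
After 'pass': P(spam) = 0.65·0.8000 / (0.65·0.8000 + 0.8·0.2000) ≈ 0.7647
After 'pass': P(spam) = 0.65·0.7647 / (0.65·0.7647 + 0.8·0.2353) ≈ 0.7253
After 'flag': P(spam) = 0.35·0.7253 / (0.35·0.7253 + 0.2·0.2747) ≈ 0.8221
After 'flag': P(spam) = 0.35·0.8221 / (0.35·0.8221 + 0.2·0.1779) ≈ 0.8900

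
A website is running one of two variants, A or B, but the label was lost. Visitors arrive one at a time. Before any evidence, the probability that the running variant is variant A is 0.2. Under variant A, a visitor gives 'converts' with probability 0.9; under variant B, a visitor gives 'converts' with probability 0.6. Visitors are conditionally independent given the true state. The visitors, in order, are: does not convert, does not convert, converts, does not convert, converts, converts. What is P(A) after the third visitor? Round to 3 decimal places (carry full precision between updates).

0.023

After 'does not convert': P(A) = 0.1·0.2000 / (0.1·0.2000 + 0.4·0.8000) ≈ 0.0588
After 'does not convert': P(A) = 0.1·0.0588 / (0.1·0.0588 + 0.4·0.9412) ≈ 0.0154
After 'converts': P(A) = 0.9·0.0154 / (0.9·0.0154 + 0.6·0.9846) ≈ 0.0229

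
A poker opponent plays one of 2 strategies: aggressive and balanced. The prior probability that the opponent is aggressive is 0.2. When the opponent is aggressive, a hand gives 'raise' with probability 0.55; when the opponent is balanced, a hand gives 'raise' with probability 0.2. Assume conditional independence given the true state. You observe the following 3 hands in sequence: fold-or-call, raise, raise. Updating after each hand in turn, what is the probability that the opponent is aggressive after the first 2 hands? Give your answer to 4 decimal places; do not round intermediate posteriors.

0.2789

After 'fold-or-call': P(aggressive) = 0.45·0.2000 / (0.45·0.2000 + 0.8·0.8000) ≈ 0.1233
After 'raise': P(aggressive) = 0.55·0.1233 / (0.55·0.1233 + 0.2·0.8767) ≈ 0.2789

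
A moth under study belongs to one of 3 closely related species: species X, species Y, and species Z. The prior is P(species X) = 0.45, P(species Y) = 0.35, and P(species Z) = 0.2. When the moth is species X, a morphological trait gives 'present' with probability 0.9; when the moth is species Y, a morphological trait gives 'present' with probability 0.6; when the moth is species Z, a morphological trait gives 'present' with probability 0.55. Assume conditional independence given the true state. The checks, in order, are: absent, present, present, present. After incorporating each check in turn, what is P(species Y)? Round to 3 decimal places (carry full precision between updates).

0.388

After 'absent': normaliser = 0.1·0.4500 + 0.4·0.3500 + 0.45·0.2000; P(species X) ≈ 0.1636, P(species Y) ≈ 0.5091, P(species Z) ≈ 0.3273
After 'present': normaliser = 0.9·0.1636 + 0.6·0.5091 + 0.55·0.3273; P(species X) ≈ 0.2328, P(species Y) ≈ 0.4828, P(species Z) ≈ 0.2845
After 'present': normaliser = 0.9·0.2328 + 0.6·0.4828 + 0.55·0.2845; P(species X) ≈ 0.3195, P(species Y) ≈ 0.4418, P(species Z) ≈ 0.2387
After 'present': normaliser = 0.9·0.3195 + 0.6·0.4418 + 0.55·0.2387; P(species X) ≈ 0.4205, P(species Y) ≈ 0.3876, P(species Z) ≈ 0.1919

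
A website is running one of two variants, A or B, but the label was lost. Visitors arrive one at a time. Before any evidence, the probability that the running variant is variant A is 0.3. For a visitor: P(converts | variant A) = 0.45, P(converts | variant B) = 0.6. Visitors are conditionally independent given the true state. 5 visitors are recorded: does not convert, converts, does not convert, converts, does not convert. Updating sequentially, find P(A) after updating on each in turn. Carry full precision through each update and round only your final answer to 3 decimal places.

0.385

Apply Bayes' rule sequentially, carrying P(A) forward.
After 'does not convert': P(A) = 0.55·0.3000 / (0.55·0.3000 + 0.4·0.7000) ≈ 0.3708
After 'converts': P(A) = 0.45·0.3708 / (0.45·0.3708 + 0.6·0.6292) ≈ 0.3065
After 'does not convert': P(A) = 0.55·0.3065 / (0.55·0.3065 + 0.4·0.6935) ≈ 0.3780
After 'converts': P(A) = 0.45·0.3780 / (0.45·0.3780 + 0.6·0.6220) ≈ 0.3131
After 'does not convert': P(A) = 0.55·0.3131 / (0.55·0.3131 + 0.4·0.6869) ≈ 0.3853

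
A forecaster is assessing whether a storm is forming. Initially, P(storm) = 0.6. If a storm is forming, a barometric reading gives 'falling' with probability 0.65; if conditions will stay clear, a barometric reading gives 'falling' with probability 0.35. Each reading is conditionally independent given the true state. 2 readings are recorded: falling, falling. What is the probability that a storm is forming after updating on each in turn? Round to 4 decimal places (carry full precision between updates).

0.8380

After 'falling': P(storm) = 0.65·0.6000 / (0.65·0.6000 + 0.35·0.4000) ≈ 0.7358
After 'falling': P(storm) = 0.65·0.7358 / (0.65·0.7358 + 0.35·0.2642) ≈ 0.8380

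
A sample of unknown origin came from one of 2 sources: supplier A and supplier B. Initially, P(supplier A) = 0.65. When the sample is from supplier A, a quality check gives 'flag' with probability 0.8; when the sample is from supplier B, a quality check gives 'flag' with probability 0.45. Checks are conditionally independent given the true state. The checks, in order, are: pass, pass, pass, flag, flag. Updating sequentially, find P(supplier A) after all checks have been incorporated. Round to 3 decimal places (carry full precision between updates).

0.220

After 'pass': P(supplier A) = 0.2·0.6500 / (0.2·0.6500 + 0.55·0.3500) ≈ 0.4031
After 'pass': P(supplier A) = 0.2·0.4031 / (0.2·0.4031 + 0.55·0.5969) ≈ 0.1972
After 'pass': P(supplier A) = 0.2·0.1972 / (0.2·0.1972 + 0.55·0.8028) ≈ 0.0820
After 'flag': P(supplier A) = 0.8·0.0820 / (0.8·0.0820 + 0.45·0.9180) ≈ 0.1370
After 'flag': P(supplier A) = 0.8·0.1370 / (0.8·0.1370 + 0.45·0.8630) ≈ 0.2201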